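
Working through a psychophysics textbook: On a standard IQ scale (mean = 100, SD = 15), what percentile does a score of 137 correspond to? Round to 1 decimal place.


z = (IQ - mean) / SD
z = (137 - 100) / 15 = 2.4667
Percentile = Phi(2.4667) * 100
Phi(2.4667) = 0.993182
= 99.3


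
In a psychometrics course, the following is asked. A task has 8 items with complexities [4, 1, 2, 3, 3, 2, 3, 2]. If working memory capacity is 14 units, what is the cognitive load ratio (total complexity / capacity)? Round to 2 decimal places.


Total complexity = 4 + 1 + 2 + 3 + 3 + 2 + 3 + 2 = 20
Load = total / capacity = 20 / 14
= 1.43


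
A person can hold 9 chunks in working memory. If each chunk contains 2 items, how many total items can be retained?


Total items = chunks * items_per_chunk
= 9 * 2
= 18


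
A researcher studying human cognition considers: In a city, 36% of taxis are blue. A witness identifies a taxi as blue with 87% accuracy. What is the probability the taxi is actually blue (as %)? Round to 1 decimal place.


P(blue | says blue) = P(says blue | blue)*P(blue) / [P(says blue | blue)*P(blue) + P(says blue | not blue)*P(not blue)]
Numerator = 0.87 * 0.36 = 0.3132
False identification = 0.13 * 0.64 = 0.0832
P = 0.3132 / (0.3132 + 0.0832)
= 0.3132 / 0.3964
As percentage = 79.0


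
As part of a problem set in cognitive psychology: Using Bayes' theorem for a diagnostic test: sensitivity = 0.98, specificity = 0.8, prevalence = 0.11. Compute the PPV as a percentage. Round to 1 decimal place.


PPV = (sens * prev) / (sens * prev + (1-spec) * (1-prev))
Numerator = 0.98 * 0.11 = 0.1078
P(positive and no disease) = (1 - spec) * (1 - prev) = (1 - 0.8) * (1 - 0.11) = 0.178
Denominator = 0.1078 + 0.178 = 0.2858
PPV = 0.1078 / 0.2858 = 0.377187
As percentage = 37.7


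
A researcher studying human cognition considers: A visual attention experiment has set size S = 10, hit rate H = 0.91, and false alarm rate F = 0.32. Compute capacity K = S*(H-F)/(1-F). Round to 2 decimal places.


K = S * (H - F) / (1 - F)
H - F = 0.59
1 - F = 0.68
K = 10 * 0.59 / 0.68
= 8.68


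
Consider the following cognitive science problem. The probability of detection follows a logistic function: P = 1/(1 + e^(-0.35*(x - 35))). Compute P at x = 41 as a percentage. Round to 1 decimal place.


P(x) = 1/(1 + e^(-0.35*(41 - 35)))
Exponent = -0.35 * 6 = -2.1
e^(-2.1) = 0.122456
P = 1/(1 + 0.122456) = 0.890904
Percentage = 89.1


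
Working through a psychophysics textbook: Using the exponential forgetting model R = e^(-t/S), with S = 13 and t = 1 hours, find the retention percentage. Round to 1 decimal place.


R = e^(-t/S)
-t/S = -1/13 = -0.076923
R = e^(-0.076923) = 0.925961
Percentage = 0.925961 * 100
= 92.6


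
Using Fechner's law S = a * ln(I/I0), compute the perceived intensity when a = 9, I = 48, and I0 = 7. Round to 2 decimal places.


S = 9 * ln(48/7)
I/I0 = 6.857143
ln(6.857143) = 1.9253
S = 9 * 1.9253
= 17.33


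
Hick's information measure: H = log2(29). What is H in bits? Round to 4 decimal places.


H = log2(n)
H = log2(29)
= 4.8580


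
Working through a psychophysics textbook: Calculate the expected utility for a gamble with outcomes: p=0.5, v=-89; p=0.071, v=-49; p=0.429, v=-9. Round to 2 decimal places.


EU = sum(p_i * v_i)
0.5 * -89 = -44.5
0.071 * -49 = -3.479
0.429 * -9 = -3.861
EU = -44.5 + -3.479 + -3.861
= -51.84


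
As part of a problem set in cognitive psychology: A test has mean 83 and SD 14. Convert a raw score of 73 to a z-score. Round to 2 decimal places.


z = (X - mu) / sigma
= (73 - 83) / 14
= -10 / 14
= -0.71


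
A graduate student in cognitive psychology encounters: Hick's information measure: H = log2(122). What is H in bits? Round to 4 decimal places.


H = log2(n)
H = log2(122)
= 6.9307


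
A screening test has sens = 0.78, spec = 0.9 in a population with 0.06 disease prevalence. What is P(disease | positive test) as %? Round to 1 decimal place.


PPV = (sens * prev) / (sens * prev + (1-spec) * (1-prev))
Numerator = 0.78 * 0.06 = 0.0468
P(positive and no disease) = (1 - spec) * (1 - prev) = (1 - 0.9) * (1 - 0.06) = 0.094
Denominator = 0.0468 + 0.094 = 0.1408
PPV = 0.0468 / 0.1408 = 0.332386
As percentage = 33.2


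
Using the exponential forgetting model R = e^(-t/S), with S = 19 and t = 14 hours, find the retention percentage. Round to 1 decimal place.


R = e^(-t/S)
-t/S = -14/19 = -0.736842
R = e^(-0.736842) = 0.478623
Percentage = 0.478623 * 100
= 47.9


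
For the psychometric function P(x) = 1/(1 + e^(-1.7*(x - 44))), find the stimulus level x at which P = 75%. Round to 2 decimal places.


At P = 0.75: 0.75 = 1/(1 + e^(-k*(x-x0)))
Solving: e^(-k*(x-x0)) = 1/3
x = x0 + ln(3)/k
ln(3) = 1.0986
x = 44 + 1.0986/1.7
= 44 + 0.6462
= 44.65


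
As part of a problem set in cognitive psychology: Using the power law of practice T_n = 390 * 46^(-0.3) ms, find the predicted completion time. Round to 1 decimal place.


T_n = 390 * 46^(-0.3)
46^(-0.3) = 0.317083
T_n = 390 * 0.317083
= 123.7 ms


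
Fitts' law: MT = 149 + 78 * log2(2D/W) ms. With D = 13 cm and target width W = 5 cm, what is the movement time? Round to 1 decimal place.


MT = 149 + 78 * log2(2*13/5)
2D/W = 5.2
log2(5.2) = 2.3785
MT = 149 + 78 * 2.3785
= 334.5 ms


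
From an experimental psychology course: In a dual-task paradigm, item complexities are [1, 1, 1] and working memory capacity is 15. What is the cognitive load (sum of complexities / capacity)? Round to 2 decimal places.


Total complexity = 1 + 1 + 1 = 3
Load = total / capacity = 3 / 15
= 0.20


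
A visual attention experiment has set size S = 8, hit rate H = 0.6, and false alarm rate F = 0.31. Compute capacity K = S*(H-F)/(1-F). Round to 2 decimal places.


K = S * (H - F) / (1 - F)
H - F = 0.29
1 - F = 0.69
K = 8 * 0.29 / 0.69
= 3.36


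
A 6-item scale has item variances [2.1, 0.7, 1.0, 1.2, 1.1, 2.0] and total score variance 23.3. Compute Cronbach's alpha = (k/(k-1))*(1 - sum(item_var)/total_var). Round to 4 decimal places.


alpha = (k/(k-1)) * (1 - sum(s_i^2)/s_total^2)
sum(item variances) = 8.1
k/(k-1) = 6/5 = 1.2
1 - 8.1/23.3 = 1 - 0.347639 = 0.652361
alpha = 1.2 * 0.652361
= 0.7828


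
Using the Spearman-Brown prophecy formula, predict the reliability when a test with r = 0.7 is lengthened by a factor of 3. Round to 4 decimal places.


r_new = n*r / (1 + (n-1)*r)
Numerator = 3 * 0.7 = 2.1
Denominator = 1 + 2 * 0.7 = 2.4
r_new = 2.1 / 2.4
= 0.8750


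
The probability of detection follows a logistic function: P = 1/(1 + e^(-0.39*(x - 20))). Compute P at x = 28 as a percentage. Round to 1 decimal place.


P(x) = 1/(1 + e^(-0.39*(28 - 20)))
Exponent = -0.39 * 8 = -3.12
e^(-3.12) = 0.044157
P = 1/(1 + 0.044157) = 0.95771
Percentage = 95.8


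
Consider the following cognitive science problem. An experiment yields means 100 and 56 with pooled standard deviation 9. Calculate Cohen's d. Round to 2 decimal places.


Cohen's d = (M1 - M2) / S_pooled
= (100 - 56) / 9
= 44 / 9
= 4.89


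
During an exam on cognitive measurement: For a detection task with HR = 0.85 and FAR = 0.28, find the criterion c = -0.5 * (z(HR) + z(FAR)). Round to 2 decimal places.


c = -0.5 * (z(HR) + z(FAR))
z(0.85) = 1.0364
z(0.28) = -0.5828
c = -0.5 * (1.0364 + -0.5828)
= -0.5 * 0.4536
= -0.23


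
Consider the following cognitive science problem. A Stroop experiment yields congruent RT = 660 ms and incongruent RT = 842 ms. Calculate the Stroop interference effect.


Stroop effect = RT(incongruent) - RT(congruent)
= 842 - 660
= 182 ms


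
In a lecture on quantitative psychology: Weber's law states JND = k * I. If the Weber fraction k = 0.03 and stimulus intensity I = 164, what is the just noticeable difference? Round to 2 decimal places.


JND = k * I
JND = 0.03 * 164
= 4.92


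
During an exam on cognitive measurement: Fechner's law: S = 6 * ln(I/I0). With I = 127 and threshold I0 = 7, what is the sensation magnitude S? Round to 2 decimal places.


S = 6 * ln(127/7)
I/I0 = 18.142857
ln(18.142857) = 2.8983
S = 6 * 2.8983
= 17.39


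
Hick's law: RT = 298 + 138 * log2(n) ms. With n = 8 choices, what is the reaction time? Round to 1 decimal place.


RT = 298 + 138 * log2(8)
log2(8) = 3.0
RT = 298 + 138 * 3.0
= 298 + 414.0
= 712.0 ms


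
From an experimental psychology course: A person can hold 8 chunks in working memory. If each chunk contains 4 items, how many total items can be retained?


Total items = chunks * items_per_chunk
= 8 * 4
= 32


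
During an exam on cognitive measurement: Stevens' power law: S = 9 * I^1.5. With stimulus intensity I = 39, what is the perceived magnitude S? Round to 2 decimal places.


S = 9 * 39^1.5
39^1.5 = 243.5549
S = 9 * 243.5549
= 2191.99


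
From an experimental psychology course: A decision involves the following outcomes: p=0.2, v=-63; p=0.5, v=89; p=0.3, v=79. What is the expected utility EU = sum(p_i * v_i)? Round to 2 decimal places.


EU = sum(p_i * v_i)
0.2 * -63 = -12.6
0.5 * 89 = 44.5
0.3 * 79 = 23.7
EU = -12.6 + 44.5 + 23.7
= 55.60


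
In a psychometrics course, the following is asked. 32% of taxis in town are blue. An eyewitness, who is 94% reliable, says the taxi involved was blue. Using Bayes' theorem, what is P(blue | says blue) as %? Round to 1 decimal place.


P(blue | says blue) = P(says blue | blue)*P(blue) / [P(says blue | blue)*P(blue) + P(says blue | not blue)*P(not blue)]
Numerator = 0.94 * 0.32 = 0.3008
False identification = 0.06 * 0.68 = 0.0408
P = 0.3008 / (0.3008 + 0.0408)
= 0.3008 / 0.3416
As percentage = 88.1


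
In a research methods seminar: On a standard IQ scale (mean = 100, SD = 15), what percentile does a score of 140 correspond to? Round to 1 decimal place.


z = (IQ - mean) / SD
z = (140 - 100) / 15 = 2.6667
Percentile = Phi(2.6667) * 100
Phi(2.6667) = 0.99617
= 99.6


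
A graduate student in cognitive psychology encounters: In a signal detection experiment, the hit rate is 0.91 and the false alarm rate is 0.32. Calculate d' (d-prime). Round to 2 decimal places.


d' = z(HR) - z(FAR)
z(0.91) = 1.3408
z(0.32) = -0.4677
d' = 1.3408 - -0.4677
= 1.81


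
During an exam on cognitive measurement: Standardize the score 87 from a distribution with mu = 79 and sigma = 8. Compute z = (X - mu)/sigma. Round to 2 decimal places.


z = (X - mu) / sigma
= (87 - 79) / 8
= 8 / 8
= 1.00


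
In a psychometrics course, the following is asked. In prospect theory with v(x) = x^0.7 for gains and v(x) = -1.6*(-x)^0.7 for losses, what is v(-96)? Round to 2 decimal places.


Since x = -96 < 0, use v(x) = -lambda*(-x)^alpha
(-x) = 96
96^0.7 = 24.4112
v(-96) = -1.6 * 24.4112
= -39.06


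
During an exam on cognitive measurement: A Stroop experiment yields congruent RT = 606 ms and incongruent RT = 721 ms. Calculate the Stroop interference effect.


Stroop effect = RT(incongruent) - RT(congruent)
= 721 - 606
= 115 ms


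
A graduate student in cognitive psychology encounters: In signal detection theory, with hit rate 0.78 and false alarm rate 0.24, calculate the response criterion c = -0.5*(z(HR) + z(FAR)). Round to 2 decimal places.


c = -0.5 * (z(HR) + z(FAR))
z(0.78) = 0.7722
z(0.24) = -0.7063
c = -0.5 * (0.7722 + -0.7063)
= -0.5 * 0.0659
= -0.03


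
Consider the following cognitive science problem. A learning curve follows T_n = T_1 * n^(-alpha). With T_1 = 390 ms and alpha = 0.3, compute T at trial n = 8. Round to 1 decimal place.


T_n = 390 * 8^(-0.3)
8^(-0.3) = 0.535887
T_n = 390 * 0.535887
= 209.0 ms


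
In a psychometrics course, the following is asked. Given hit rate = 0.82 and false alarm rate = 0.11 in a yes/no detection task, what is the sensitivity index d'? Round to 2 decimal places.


d' = z(HR) - z(FAR)
z(0.82) = 0.9154
z(0.11) = -1.2265
d' = 0.9154 - -1.2265
= 2.14


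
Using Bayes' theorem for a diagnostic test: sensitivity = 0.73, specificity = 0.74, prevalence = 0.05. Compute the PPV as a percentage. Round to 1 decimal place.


PPV = (sens * prev) / (sens * prev + (1-spec) * (1-prev))
Numerator = 0.73 * 0.05 = 0.0365
P(positive and no disease) = (1 - spec) * (1 - prev) = (1 - 0.74) * (1 - 0.05) = 0.247
Denominator = 0.0365 + 0.247 = 0.2835
PPV = 0.0365 / 0.2835 = 0.128748
As percentage = 12.9


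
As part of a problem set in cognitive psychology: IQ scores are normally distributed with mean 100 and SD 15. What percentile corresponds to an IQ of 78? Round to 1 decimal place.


z = (IQ - mean) / SD
z = (78 - 100) / 15 = -1.4667
Percentile = Phi(-1.4667) * 100
Phi(-1.4667) = 0.071229
= 7.1


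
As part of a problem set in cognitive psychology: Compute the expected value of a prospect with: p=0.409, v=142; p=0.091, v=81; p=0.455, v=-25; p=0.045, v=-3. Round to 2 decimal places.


EU = sum(p_i * v_i)
0.409 * 142 = 58.078
0.091 * 81 = 7.371
0.455 * -25 = -11.375
0.045 * -3 = -0.135
EU = 58.078 + 7.371 + -11.375 + -0.135
= 53.94


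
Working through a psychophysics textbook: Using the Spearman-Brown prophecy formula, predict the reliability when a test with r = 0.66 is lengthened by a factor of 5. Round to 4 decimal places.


r_new = n*r / (1 + (n-1)*r)
Numerator = 5 * 0.66 = 3.3
Denominator = 1 + 4 * 0.66 = 3.64
r_new = 3.3 / 3.64
= 0.9066


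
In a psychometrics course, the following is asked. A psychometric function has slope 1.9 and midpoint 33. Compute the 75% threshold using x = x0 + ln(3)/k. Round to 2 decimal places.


At P = 0.75: 0.75 = 1/(1 + e^(-k*(x-x0)))
Solving: e^(-k*(x-x0)) = 1/3
x = x0 + ln(3)/k
ln(3) = 1.0986
x = 33 + 1.0986/1.9
= 33 + 0.5782
= 33.58


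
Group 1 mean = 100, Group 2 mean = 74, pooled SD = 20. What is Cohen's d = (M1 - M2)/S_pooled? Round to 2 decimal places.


Cohen's d = (M1 - M2) / S_pooled
= (100 - 74) / 20
= 26 / 20
= 1.30


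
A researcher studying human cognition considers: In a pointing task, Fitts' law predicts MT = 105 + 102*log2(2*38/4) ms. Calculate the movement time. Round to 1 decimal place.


MT = 105 + 102 * log2(2*38/4)
2D/W = 19.0
log2(19.0) = 4.2479
MT = 105 + 102 * 4.2479
= 538.3 ms


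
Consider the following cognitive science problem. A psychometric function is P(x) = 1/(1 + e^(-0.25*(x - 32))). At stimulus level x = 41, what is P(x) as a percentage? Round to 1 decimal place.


P(x) = 1/(1 + e^(-0.25*(41 - 32)))
Exponent = -0.25 * 9 = -2.25
e^(-2.25) = 0.105399
P = 1/(1 + 0.105399) = 0.904651
Percentage = 90.5


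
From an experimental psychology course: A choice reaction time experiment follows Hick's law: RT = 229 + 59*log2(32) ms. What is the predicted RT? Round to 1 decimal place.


RT = 229 + 59 * log2(32)
log2(32) = 5.0
RT = 229 + 59 * 5.0
= 229 + 295.0
= 524.0 ms


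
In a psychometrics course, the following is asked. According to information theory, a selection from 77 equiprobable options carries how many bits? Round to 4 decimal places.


H = log2(n)
H = log2(77)
= 6.2668


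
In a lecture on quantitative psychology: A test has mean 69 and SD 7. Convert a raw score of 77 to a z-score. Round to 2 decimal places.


z = (X - mu) / sigma
= (77 - 69) / 7
= 8 / 7
= 1.14


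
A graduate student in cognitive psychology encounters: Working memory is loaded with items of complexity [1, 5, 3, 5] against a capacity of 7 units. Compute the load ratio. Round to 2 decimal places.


Total complexity = 1 + 5 + 3 + 5 = 14
Load = total / capacity = 14 / 7
= 2.00


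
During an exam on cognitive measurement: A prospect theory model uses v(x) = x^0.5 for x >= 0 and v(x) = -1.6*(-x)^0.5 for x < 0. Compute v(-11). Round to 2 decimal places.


Since x = -11 < 0, use v(x) = -lambda*(-x)^alpha
(-x) = 11
11^0.5 = 3.3166
v(-11) = -1.6 * 3.3166
= -5.31


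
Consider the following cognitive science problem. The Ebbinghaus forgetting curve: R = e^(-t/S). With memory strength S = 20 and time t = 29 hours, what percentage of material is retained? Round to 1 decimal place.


R = e^(-t/S)
-t/S = -29/20 = -1.45
R = e^(-1.45) = 0.23457
Percentage = 0.23457 * 100
= 23.5


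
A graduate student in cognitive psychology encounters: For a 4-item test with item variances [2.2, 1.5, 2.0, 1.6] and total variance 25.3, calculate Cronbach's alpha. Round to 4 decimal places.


alpha = (k/(k-1)) * (1 - sum(s_i^2)/s_total^2)
sum(item variances) = 7.3
k/(k-1) = 4/3 = 1.333333
1 - 7.3/25.3 = 1 - 0.288538 = 0.711462
alpha = 1.333333 * 0.711462
= 0.9486


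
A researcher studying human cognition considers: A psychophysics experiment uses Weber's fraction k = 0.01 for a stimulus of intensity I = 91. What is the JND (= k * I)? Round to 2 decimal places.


JND = k * I
JND = 0.01 * 91
= 0.91


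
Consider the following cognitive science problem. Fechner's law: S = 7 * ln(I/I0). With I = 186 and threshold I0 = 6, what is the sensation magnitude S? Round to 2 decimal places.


S = 7 * ln(186/6)
I/I0 = 31.0
ln(31.0) = 3.434
S = 7 * 3.434
= 24.04


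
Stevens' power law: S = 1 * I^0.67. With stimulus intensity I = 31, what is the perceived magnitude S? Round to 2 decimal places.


S = 1 * 31^0.67
31^0.67 = 9.9819
S = 1 * 9.9819
= 9.98


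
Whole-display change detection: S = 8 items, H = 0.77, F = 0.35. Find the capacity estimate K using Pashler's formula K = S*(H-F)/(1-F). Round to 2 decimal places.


K = S * (H - F) / (1 - F)
H - F = 0.42
1 - F = 0.65
K = 8 * 0.42 / 0.65
= 5.17


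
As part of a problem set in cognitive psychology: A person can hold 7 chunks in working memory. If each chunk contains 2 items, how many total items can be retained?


Total items = chunks * items_per_chunk
= 7 * 2
= 14


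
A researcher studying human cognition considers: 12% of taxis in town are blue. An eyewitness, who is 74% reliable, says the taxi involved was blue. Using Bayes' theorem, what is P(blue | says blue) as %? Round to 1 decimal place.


P(blue | says blue) = P(says blue | blue)*P(blue) / [P(says blue | blue)*P(blue) + P(says blue | not blue)*P(not blue)]
Numerator = 0.74 * 0.12 = 0.0888
False identification = 0.26 * 0.88 = 0.2288
P = 0.0888 / (0.0888 + 0.2288)
= 0.0888 / 0.3176
As percentage = 28.0


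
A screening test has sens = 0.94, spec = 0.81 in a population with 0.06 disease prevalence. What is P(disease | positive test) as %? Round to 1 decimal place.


PPV = (sens * prev) / (sens * prev + (1-spec) * (1-prev))
Numerator = 0.94 * 0.06 = 0.0564
P(positive and no disease) = (1 - spec) * (1 - prev) = (1 - 0.81) * (1 - 0.06) = 0.1786
Denominator = 0.0564 + 0.1786 = 0.235
PPV = 0.0564 / 0.235 = 0.24
As percentage = 24.0


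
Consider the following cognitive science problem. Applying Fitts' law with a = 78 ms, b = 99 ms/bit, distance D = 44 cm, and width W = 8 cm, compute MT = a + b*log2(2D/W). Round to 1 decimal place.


MT = 78 + 99 * log2(2*44/8)
2D/W = 11.0
log2(11.0) = 3.4594
MT = 78 + 99 * 3.4594
= 420.5 ms


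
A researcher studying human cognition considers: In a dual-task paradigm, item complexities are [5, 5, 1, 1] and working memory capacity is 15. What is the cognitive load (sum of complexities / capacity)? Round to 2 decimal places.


Total complexity = 5 + 5 + 1 + 1 = 12
Load = total / capacity = 12 / 15
= 0.80


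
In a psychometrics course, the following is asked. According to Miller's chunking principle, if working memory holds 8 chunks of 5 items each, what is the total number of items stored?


Total items = chunks * items_per_chunk
= 8 * 5
= 40


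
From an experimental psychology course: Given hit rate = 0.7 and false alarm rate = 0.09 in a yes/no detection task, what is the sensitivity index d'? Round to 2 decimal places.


d' = z(HR) - z(FAR)
z(0.7) = 0.5244
z(0.09) = -1.3408
d' = 0.5244 - -1.3408
= 1.87


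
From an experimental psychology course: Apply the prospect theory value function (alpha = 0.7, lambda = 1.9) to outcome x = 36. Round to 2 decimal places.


Since x = 36 >= 0, use v(x) = x^0.7
36^0.7 = 12.286
v(36) = 12.29


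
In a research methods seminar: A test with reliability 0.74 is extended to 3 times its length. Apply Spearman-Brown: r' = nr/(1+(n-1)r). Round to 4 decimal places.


r_new = n*r / (1 + (n-1)*r)
Numerator = 3 * 0.74 = 2.22
Denominator = 1 + 2 * 0.74 = 2.48
r_new = 2.22 / 2.48
= 0.8952


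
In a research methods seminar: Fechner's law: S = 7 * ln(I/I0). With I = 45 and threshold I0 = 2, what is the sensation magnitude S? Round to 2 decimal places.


S = 7 * ln(45/2)
I/I0 = 22.5
ln(22.5) = 3.1135
S = 7 * 3.1135
= 21.79


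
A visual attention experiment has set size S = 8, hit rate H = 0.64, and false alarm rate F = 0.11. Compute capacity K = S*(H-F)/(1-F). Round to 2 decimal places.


K = S * (H - F) / (1 - F)
H - F = 0.53
1 - F = 0.89
K = 8 * 0.53 / 0.89
= 4.76


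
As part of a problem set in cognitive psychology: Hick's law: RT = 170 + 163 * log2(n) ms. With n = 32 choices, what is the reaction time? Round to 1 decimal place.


RT = 170 + 163 * log2(32)
log2(32) = 5.0
RT = 170 + 163 * 5.0
= 170 + 815.0
= 985.0 ms


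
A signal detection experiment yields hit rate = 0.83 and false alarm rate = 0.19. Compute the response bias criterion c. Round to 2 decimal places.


c = -0.5 * (z(HR) + z(FAR))
z(0.83) = 0.9542
z(0.19) = -0.8779
c = -0.5 * (0.9542 + -0.8779)
= -0.5 * 0.0763
= -0.04


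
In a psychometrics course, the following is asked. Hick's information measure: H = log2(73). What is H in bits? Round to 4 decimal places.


H = log2(n)
H = log2(73)
= 6.1898


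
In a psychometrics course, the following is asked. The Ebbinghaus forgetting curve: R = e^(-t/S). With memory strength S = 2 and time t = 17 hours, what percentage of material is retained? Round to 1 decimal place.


R = e^(-t/S)
-t/S = -17/2 = -8.5
R = e^(-8.5) = 0.000203
Percentage = 0.000203 * 100
= 0.0


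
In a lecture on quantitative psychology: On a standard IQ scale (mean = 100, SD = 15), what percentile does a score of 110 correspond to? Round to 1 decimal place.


z = (IQ - mean) / SD
z = (110 - 100) / 15 = 0.6667
Percentile = Phi(0.6667) * 100
Phi(0.6667) = 0.747518
= 74.8


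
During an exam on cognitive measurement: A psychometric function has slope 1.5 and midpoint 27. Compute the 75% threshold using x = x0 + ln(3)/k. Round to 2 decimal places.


At P = 0.75: 0.75 = 1/(1 + e^(-k*(x-x0)))
Solving: e^(-k*(x-x0)) = 1/3
x = x0 + ln(3)/k
ln(3) = 1.0986
x = 27 + 1.0986/1.5
= 27 + 0.7324
= 27.73


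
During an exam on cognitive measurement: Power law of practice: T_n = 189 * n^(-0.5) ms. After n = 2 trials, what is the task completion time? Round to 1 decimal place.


T_n = 189 * 2^(-0.5)
2^(-0.5) = 0.707107
T_n = 189 * 0.707107
= 133.6 ms


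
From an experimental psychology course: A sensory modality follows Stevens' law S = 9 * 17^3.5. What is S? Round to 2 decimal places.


S = 9 * 17^3.5
17^3.5 = 20256.8179
S = 9 * 20256.8179
= 182311.36


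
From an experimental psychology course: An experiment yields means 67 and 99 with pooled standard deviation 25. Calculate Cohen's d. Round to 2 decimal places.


Cohen's d = (M1 - M2) / S_pooled
= (67 - 99) / 25
= -32 / 25
= -1.28


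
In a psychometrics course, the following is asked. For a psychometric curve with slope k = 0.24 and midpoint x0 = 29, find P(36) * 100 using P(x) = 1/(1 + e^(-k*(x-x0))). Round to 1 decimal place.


P(x) = 1/(1 + e^(-0.24*(36 - 29)))
Exponent = -0.24 * 7 = -1.68
e^(-1.68) = 0.186374
P = 1/(1 + 0.186374) = 0.842905
Percentage = 84.3


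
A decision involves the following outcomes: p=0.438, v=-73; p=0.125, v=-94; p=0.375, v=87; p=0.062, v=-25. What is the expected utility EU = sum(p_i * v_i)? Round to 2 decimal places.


EU = sum(p_i * v_i)
0.438 * -73 = -31.974
0.125 * -94 = -11.75
0.375 * 87 = 32.625
0.062 * -25 = -1.55
EU = -31.974 + -11.75 + 32.625 + -1.55
= -12.65


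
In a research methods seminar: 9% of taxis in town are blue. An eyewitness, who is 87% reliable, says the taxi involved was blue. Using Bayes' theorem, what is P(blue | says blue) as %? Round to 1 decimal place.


P(blue | says blue) = P(says blue | blue)*P(blue) / [P(says blue | blue)*P(blue) + P(says blue | not blue)*P(not blue)]
Numerator = 0.87 * 0.09 = 0.0783
False identification = 0.13 * 0.91 = 0.1183
P = 0.0783 / (0.0783 + 0.1183)
= 0.0783 / 0.1966
As percentage = 39.8


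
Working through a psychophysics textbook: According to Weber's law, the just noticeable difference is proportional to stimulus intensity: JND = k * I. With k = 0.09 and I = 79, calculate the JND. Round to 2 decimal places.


JND = k * I
JND = 0.09 * 79
= 7.11


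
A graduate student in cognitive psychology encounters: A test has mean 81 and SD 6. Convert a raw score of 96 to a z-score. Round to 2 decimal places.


z = (X - mu) / sigma
= (96 - 81) / 6
= 15 / 6
= 2.50


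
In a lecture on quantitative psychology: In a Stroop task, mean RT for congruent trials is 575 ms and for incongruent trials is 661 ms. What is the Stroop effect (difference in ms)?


Stroop effect = RT(incongruent) - RT(congruent)
= 661 - 575
= 86 ms


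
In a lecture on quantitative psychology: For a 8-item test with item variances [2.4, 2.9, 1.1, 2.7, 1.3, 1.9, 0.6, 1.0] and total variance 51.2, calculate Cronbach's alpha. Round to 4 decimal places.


alpha = (k/(k-1)) * (1 - sum(s_i^2)/s_total^2)
sum(item variances) = 13.9
k/(k-1) = 8/7 = 1.142857
1 - 13.9/51.2 = 1 - 0.271484 = 0.728516
alpha = 1.142857 * 0.728516
= 0.8326


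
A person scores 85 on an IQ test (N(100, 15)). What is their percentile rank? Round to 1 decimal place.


z = (IQ - mean) / SD
z = (85 - 100) / 15 = -1.0
Percentile = Phi(-1.0) * 100
Phi(-1.0) = 0.158655
= 15.9


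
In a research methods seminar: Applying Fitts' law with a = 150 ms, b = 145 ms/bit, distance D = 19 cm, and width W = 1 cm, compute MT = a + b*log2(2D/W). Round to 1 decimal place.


MT = 150 + 145 * log2(2*19/1)
2D/W = 38.0
log2(38.0) = 5.2479
MT = 150 + 145 * 5.2479
= 910.9 ms


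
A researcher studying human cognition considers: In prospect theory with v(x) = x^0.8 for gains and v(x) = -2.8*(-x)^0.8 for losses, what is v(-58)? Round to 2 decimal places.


Since x = -58 < 0, use v(x) = -lambda*(-x)^alpha
(-x) = 58
58^0.8 = 25.7479
v(-58) = -2.8 * 25.7479
= -72.09


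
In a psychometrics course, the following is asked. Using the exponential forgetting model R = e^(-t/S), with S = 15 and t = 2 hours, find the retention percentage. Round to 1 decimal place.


R = e^(-t/S)
-t/S = -2/15 = -0.133333
R = e^(-0.133333) = 0.875174
Percentage = 0.875174 * 100
= 87.5


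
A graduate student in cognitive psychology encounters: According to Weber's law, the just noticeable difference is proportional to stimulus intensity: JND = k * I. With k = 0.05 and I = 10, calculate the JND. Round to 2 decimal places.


JND = k * I
JND = 0.05 * 10
= 0.50


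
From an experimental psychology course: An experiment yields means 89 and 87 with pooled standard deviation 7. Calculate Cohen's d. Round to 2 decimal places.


Cohen's d = (M1 - M2) / S_pooled
= (89 - 87) / 7
= 2 / 7
= 0.29


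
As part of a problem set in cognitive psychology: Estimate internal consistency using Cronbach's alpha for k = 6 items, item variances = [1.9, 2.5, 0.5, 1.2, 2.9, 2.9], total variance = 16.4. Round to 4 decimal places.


alpha = (k/(k-1)) * (1 - sum(s_i^2)/s_total^2)
sum(item variances) = 11.9
k/(k-1) = 6/5 = 1.2
1 - 11.9/16.4 = 1 - 0.72561 = 0.27439
alpha = 1.2 * 0.27439
= 0.3293


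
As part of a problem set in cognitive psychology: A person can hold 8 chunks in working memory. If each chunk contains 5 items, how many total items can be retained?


Total items = chunks * items_per_chunk
= 8 * 5
= 40


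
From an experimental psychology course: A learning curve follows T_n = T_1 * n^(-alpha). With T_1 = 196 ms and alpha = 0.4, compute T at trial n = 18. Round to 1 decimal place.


T_n = 196 * 18^(-0.4)
18^(-0.4) = 0.314696
T_n = 196 * 0.314696
= 61.7 ms


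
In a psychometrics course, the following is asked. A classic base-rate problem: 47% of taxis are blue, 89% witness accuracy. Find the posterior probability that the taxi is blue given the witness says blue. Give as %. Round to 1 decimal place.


P(blue | says blue) = P(says blue | blue)*P(blue) / [P(says blue | blue)*P(blue) + P(says blue | not blue)*P(not blue)]
Numerator = 0.89 * 0.47 = 0.4183
False identification = 0.11 * 0.53 = 0.0583
P = 0.4183 / (0.4183 + 0.0583)
= 0.4183 / 0.4766
As percentage = 87.8


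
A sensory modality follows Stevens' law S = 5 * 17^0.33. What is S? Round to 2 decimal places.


S = 5 * 17^0.33
17^0.33 = 2.5471
S = 5 * 2.5471
= 12.74


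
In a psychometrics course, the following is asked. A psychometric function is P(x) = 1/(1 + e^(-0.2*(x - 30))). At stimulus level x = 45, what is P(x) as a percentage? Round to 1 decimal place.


P(x) = 1/(1 + e^(-0.2*(45 - 30)))
Exponent = -0.2 * 15 = -3.0
e^(-3.0) = 0.049787
P = 1/(1 + 0.049787) = 0.952574
Percentage = 95.3


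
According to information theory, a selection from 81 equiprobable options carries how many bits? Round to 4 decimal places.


H = log2(n)
H = log2(81)
= 6.3399


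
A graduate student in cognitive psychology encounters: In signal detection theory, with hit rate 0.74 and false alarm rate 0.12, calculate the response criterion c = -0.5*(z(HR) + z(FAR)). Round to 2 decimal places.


c = -0.5 * (z(HR) + z(FAR))
z(0.74) = 0.6433
z(0.12) = -1.175
c = -0.5 * (0.6433 + -1.175)
= -0.5 * -0.5317
= 0.27


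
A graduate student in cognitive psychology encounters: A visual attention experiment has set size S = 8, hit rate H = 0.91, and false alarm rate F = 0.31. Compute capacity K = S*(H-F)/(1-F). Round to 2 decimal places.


K = S * (H - F) / (1 - F)
H - F = 0.6
1 - F = 0.69
K = 8 * 0.6 / 0.69
= 6.96


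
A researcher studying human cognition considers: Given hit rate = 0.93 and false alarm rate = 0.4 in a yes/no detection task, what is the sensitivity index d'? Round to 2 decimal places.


d' = z(HR) - z(FAR)
z(0.93) = 1.4758
z(0.4) = -0.2533
d' = 1.4758 - -0.2533
= 1.73


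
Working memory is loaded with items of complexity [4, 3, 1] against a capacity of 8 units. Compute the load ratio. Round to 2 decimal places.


Total complexity = 4 + 3 + 1 = 8
Load = total / capacity = 8 / 8
= 1.00


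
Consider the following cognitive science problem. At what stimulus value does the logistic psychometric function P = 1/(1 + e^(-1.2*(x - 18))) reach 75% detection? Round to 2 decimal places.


At P = 0.75: 0.75 = 1/(1 + e^(-k*(x-x0)))
Solving: e^(-k*(x-x0)) = 1/3
x = x0 + ln(3)/k
ln(3) = 1.0986
x = 18 + 1.0986/1.2
= 18 + 0.9155
= 18.92


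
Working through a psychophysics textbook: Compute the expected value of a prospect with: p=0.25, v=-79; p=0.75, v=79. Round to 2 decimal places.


EU = sum(p_i * v_i)
0.25 * -79 = -19.75
0.75 * 79 = 59.25
EU = -19.75 + 59.25
= 39.50


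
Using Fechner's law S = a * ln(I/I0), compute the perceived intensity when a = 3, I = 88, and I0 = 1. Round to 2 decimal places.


S = 3 * ln(88/1)
I/I0 = 88.0
ln(88.0) = 4.4773
S = 3 * 4.4773
= 13.43


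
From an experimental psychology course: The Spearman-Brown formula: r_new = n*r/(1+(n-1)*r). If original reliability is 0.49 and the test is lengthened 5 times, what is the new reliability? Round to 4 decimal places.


r_new = n*r / (1 + (n-1)*r)
Numerator = 5 * 0.49 = 2.45
Denominator = 1 + 4 * 0.49 = 2.96
r_new = 2.45 / 2.96
= 0.8277


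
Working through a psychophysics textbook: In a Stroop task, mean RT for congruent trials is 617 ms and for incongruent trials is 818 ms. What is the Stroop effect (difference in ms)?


Stroop effect = RT(incongruent) - RT(congruent)
= 818 - 617
= 201 ms


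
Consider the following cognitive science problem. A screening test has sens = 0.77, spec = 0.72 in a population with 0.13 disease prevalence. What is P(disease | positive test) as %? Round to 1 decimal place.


PPV = (sens * prev) / (sens * prev + (1-spec) * (1-prev))
Numerator = 0.77 * 0.13 = 0.1001
P(positive and no disease) = (1 - spec) * (1 - prev) = (1 - 0.72) * (1 - 0.13) = 0.2436
Denominator = 0.1001 + 0.2436 = 0.3437
PPV = 0.1001 / 0.3437 = 0.291242
As percentage = 29.1


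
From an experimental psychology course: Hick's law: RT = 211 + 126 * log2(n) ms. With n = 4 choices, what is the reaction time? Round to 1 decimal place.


RT = 211 + 126 * log2(4)
log2(4) = 2.0
RT = 211 + 126 * 2.0
= 211 + 252.0
= 463.0 ms


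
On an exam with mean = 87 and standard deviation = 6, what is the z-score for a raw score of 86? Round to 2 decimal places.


z = (X - mu) / sigma
= (86 - 87) / 6
= -1 / 6
= -0.17


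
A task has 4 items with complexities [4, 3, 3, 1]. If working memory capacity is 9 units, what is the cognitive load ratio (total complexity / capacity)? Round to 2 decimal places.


Total complexity = 4 + 3 + 3 + 1 = 11
Load = total / capacity = 11 / 9
= 1.22


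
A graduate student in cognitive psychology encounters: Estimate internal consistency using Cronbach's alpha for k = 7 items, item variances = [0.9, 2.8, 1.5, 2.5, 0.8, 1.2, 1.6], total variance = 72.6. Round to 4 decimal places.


alpha = (k/(k-1)) * (1 - sum(s_i^2)/s_total^2)
sum(item variances) = 11.3
k/(k-1) = 7/6 = 1.166667
1 - 11.3/72.6 = 1 - 0.155647 = 0.844353
alpha = 1.166667 * 0.844353
= 0.9851


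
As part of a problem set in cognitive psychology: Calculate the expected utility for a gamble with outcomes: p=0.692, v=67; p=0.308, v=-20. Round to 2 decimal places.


EU = sum(p_i * v_i)
0.692 * 67 = 46.364
0.308 * -20 = -6.16
EU = 46.364 + -6.16
= 40.20


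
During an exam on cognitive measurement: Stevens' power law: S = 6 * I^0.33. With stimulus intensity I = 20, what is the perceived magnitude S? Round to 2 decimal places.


S = 6 * 20^0.33
20^0.33 = 2.6874
S = 6 * 2.6874
= 16.12


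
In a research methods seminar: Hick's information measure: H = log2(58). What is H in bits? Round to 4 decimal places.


H = log2(n)
H = log2(58)
= 5.8580


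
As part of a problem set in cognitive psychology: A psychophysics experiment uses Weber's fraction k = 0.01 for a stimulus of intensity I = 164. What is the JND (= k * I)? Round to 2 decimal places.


JND = k * I
JND = 0.01 * 164
= 1.64


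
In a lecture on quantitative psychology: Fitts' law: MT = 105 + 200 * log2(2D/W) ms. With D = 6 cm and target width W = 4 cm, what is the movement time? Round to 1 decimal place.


MT = 105 + 200 * log2(2*6/4)
2D/W = 3.0
log2(3.0) = 1.585
MT = 105 + 200 * 1.585
= 422.0 ms


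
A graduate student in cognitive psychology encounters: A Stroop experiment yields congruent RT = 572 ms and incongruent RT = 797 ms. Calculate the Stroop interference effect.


Stroop effect = RT(incongruent) - RT(congruent)
= 797 - 572
= 225 ms


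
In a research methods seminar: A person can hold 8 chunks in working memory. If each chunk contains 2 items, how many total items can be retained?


Total items = chunks * items_per_chunk
= 8 * 2
= 16


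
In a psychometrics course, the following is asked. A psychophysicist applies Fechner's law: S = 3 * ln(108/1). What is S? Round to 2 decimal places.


S = 3 * ln(108/1)
I/I0 = 108.0
ln(108.0) = 4.6821
S = 3 * 4.6821
= 14.05


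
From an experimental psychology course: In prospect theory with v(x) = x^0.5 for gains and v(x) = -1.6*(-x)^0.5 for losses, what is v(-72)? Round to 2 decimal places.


Since x = -72 < 0, use v(x) = -lambda*(-x)^alpha
(-x) = 72
72^0.5 = 8.4853
v(-72) = -1.6 * 8.4853
= -13.58


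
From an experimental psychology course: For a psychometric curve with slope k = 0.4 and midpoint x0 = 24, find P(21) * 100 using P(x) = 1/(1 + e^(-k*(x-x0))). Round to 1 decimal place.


P(x) = 1/(1 + e^(-0.4*(21 - 24)))
Exponent = -0.4 * -3 = 1.2
e^(1.2) = 3.320117
P = 1/(1 + 3.320117) = 0.231475
Percentage = 23.1


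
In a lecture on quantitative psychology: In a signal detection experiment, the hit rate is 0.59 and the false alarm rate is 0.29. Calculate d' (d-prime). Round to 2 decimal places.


d' = z(HR) - z(FAR)
z(0.59) = 0.2275
z(0.29) = -0.5534
d' = 0.2275 - -0.5534
= 0.78


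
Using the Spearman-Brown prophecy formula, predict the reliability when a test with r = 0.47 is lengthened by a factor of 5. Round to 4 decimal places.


r_new = n*r / (1 + (n-1)*r)
Numerator = 5 * 0.47 = 2.35
Denominator = 1 + 4 * 0.47 = 2.88
r_new = 2.35 / 2.88
= 0.8160


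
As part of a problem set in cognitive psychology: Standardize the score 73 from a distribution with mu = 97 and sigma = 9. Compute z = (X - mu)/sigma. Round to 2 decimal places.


z = (X - mu) / sigma
= (73 - 97) / 9
= -24 / 9
= -2.67


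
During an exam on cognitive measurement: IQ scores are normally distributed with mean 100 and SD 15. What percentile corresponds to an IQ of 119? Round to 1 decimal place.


z = (IQ - mean) / SD
z = (119 - 100) / 15 = 1.2667
Percentile = Phi(1.2667) * 100
Phi(1.2667) = 0.897369
= 89.7


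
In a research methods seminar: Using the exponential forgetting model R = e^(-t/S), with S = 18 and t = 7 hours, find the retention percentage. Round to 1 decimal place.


R = e^(-t/S)
-t/S = -7/18 = -0.388889
R = e^(-0.388889) = 0.67781
Percentage = 0.67781 * 100
= 67.8


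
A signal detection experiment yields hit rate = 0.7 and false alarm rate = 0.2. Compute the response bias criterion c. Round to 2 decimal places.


c = -0.5 * (z(HR) + z(FAR))
z(0.7) = 0.5244
z(0.2) = -0.8416
c = -0.5 * (0.5244 + -0.8416)
= -0.5 * -0.3172
= 0.16


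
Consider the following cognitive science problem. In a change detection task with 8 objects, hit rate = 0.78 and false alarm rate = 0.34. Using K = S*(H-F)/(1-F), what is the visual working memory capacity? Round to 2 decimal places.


K = S * (H - F) / (1 - F)
H - F = 0.44
1 - F = 0.66
K = 8 * 0.44 / 0.66
= 5.33


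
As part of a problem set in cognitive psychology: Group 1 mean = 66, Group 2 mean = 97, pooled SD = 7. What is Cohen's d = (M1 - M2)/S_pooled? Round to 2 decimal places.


Cohen's d = (M1 - M2) / S_pooled
= (66 - 97) / 7
= -31 / 7
= -4.43


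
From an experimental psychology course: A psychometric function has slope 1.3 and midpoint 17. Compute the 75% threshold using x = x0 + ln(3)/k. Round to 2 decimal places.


At P = 0.75: 0.75 = 1/(1 + e^(-k*(x-x0)))
Solving: e^(-k*(x-x0)) = 1/3
x = x0 + ln(3)/k
ln(3) = 1.0986
x = 17 + 1.0986/1.3
= 17 + 0.8451
= 17.85


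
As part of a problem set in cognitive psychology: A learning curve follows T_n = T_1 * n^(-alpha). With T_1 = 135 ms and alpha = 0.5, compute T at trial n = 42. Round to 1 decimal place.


T_n = 135 * 42^(-0.5)
42^(-0.5) = 0.154303
T_n = 135 * 0.154303
= 20.8 ms


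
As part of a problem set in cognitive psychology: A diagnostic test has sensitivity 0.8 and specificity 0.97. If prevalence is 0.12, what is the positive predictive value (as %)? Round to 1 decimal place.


PPV = (sens * prev) / (sens * prev + (1-spec) * (1-prev))
Numerator = 0.8 * 0.12 = 0.096
P(positive and no disease) = (1 - spec) * (1 - prev) = (1 - 0.97) * (1 - 0.12) = 0.0264
Denominator = 0.096 + 0.0264 = 0.1224
PPV = 0.096 / 0.1224 = 0.784314
As percentage = 78.4


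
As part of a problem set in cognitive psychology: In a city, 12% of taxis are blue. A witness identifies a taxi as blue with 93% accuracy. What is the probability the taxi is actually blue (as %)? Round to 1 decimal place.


P(blue | says blue) = P(says blue | blue)*P(blue) / [P(says blue | blue)*P(blue) + P(says blue | not blue)*P(not blue)]
Numerator = 0.93 * 0.12 = 0.1116
False identification = 0.07 * 0.88 = 0.0616
P = 0.1116 / (0.1116 + 0.0616)
= 0.1116 / 0.1732
As percentage = 64.4


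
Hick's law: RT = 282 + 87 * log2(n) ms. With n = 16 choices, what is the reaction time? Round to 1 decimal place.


RT = 282 + 87 * log2(16)
log2(16) = 4.0
RT = 282 + 87 * 4.0
= 282 + 348.0
= 630.0 ms
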